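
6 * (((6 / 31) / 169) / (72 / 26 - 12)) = -3 / 4030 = -0.00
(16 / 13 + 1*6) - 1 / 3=269 / 39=6.90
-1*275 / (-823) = 0.33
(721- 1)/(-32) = -45/2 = -22.50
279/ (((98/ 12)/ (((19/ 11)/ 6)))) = 5301/ 539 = 9.83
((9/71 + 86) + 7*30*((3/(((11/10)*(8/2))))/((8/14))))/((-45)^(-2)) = 2129965875/3124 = 681807.26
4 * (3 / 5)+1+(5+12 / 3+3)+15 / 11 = 16.76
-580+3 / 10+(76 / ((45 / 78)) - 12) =-13799 / 30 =-459.97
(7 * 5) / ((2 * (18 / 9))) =35 / 4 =8.75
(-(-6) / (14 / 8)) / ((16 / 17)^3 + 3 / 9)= 2.94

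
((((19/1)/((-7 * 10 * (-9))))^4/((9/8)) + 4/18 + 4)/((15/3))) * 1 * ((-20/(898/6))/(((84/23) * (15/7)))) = -17210112889883/1193582163768750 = -0.01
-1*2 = -2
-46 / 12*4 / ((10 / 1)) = -23 / 15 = -1.53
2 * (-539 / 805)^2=11858 / 13225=0.90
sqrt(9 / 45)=sqrt(5) / 5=0.45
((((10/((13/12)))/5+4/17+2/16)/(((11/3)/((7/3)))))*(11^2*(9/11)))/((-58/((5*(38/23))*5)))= -116737425/1179256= -98.99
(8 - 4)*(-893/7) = -3572/7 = -510.29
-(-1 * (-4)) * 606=-2424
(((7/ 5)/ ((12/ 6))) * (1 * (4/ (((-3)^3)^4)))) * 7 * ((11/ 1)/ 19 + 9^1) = 17836/ 50486895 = 0.00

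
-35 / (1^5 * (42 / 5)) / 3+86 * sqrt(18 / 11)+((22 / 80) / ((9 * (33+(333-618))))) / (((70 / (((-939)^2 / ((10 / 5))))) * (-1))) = -882341 / 1411200+258 * sqrt(22) / 11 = 109.39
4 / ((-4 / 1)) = -1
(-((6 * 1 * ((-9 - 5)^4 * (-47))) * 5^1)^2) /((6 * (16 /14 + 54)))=-1711509462969600 /193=-8867924678598.96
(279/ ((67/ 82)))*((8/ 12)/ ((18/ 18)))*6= 91512/ 67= 1365.85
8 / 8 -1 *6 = -5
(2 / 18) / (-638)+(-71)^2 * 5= 144727109 / 5742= 25205.00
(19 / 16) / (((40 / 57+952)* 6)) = 361 / 1737728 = 0.00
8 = 8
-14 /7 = -2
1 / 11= 0.09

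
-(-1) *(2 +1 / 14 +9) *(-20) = -1550 / 7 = -221.43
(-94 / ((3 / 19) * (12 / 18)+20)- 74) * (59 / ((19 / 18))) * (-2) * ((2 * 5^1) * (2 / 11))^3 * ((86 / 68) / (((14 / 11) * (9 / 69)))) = 21044171448000 / 52253971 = 402728.65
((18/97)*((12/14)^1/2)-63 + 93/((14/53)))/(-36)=-130889/16296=-8.03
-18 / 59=-0.31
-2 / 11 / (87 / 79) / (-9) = 0.02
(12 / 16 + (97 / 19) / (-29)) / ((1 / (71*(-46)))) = -2065745 / 1102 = -1874.54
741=741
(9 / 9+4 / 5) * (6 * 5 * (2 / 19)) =108 / 19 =5.68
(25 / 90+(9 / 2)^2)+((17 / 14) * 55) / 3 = 10783 / 252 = 42.79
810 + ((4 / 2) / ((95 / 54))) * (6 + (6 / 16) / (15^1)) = 776007 / 950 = 816.85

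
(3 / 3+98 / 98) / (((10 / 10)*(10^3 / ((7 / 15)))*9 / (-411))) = -959 / 22500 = -0.04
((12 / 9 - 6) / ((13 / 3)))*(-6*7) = 588 / 13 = 45.23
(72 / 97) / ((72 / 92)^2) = 1058 / 873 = 1.21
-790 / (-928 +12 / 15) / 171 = 1975 / 396378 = 0.00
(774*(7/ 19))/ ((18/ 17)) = 5117/ 19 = 269.32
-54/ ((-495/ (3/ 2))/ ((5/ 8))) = 9/ 88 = 0.10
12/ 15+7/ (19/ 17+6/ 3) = 807/ 265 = 3.05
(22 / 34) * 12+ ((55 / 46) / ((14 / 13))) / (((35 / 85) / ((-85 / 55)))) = 275711 / 76636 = 3.60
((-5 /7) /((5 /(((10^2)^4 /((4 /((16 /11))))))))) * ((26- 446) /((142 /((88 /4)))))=24000000000 /71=338028169.01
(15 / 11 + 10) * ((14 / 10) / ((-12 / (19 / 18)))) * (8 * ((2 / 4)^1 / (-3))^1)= 3325 / 1782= 1.87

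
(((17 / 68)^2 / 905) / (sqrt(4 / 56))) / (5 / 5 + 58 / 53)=53 * sqrt(14) / 1607280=0.00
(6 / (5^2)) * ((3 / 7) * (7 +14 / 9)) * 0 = 0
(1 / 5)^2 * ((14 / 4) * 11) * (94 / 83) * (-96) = -347424 / 2075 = -167.43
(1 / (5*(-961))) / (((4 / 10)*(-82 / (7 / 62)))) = 7 / 9771448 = 0.00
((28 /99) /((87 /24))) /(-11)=-0.01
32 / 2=16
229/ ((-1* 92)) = -229/ 92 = -2.49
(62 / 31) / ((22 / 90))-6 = 24 / 11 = 2.18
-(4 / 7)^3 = -64 / 343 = -0.19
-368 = -368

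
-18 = -18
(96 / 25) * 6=576 / 25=23.04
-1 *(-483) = 483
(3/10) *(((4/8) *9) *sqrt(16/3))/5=9 *sqrt(3)/25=0.62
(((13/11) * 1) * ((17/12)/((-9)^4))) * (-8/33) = -442/7144929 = -0.00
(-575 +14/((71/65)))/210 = -2661/994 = -2.68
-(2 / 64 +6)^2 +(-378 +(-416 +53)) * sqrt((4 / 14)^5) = -37249 / 1024 - 2964 * sqrt(14) / 343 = -68.71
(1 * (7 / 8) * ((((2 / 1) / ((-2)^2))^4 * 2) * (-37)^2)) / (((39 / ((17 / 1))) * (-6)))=-162911 / 14976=-10.88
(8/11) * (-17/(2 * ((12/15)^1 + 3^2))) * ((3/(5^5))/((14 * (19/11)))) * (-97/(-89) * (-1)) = 9894/362508125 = 0.00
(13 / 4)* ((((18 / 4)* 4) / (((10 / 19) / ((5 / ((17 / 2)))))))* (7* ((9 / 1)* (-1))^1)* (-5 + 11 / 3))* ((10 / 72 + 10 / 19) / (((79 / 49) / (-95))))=-578220825 / 2686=-215272.09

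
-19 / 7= -2.71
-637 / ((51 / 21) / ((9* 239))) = -9591309 / 17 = -564194.65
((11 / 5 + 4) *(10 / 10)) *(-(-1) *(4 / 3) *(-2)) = -248 / 15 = -16.53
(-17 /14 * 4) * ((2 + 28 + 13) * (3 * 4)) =-17544 /7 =-2506.29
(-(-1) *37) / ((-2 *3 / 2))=-37 / 3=-12.33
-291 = -291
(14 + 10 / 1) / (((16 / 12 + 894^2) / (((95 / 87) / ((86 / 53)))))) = 15105 / 747486716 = 0.00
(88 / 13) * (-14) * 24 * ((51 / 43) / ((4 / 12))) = -4523904 / 559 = -8092.85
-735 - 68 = -803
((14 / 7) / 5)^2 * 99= 396 / 25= 15.84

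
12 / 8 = 3 / 2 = 1.50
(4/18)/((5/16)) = 32/45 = 0.71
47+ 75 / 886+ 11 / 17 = 718935 / 15062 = 47.73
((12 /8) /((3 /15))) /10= 3 /4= 0.75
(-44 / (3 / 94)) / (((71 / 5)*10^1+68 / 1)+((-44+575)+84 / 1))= -376 / 225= -1.67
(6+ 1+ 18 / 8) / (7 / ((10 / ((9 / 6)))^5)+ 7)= 1.32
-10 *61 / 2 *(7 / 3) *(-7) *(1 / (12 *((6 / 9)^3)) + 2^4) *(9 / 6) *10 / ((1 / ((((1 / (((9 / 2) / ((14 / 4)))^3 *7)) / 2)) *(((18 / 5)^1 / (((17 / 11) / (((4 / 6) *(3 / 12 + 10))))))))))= 172070438155 / 264384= 650835.29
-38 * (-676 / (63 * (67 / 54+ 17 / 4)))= 308256 / 4151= 74.26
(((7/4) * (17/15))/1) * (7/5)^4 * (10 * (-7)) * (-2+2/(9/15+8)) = 76001254/80625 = 942.65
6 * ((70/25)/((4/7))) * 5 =147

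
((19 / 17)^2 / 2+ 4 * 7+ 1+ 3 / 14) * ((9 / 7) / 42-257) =-760073306 / 99127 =-7667.67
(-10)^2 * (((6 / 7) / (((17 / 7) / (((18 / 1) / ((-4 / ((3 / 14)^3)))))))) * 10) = -91125 / 5831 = -15.63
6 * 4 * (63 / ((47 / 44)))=1415.49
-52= -52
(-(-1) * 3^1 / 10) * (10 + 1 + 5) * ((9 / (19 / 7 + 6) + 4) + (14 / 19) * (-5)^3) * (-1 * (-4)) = -9688032 / 5795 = -1671.79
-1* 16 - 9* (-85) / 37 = 173 / 37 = 4.68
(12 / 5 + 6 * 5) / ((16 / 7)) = 567 / 40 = 14.18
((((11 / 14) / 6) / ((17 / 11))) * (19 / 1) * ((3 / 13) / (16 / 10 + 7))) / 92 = 11495 / 24479728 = 0.00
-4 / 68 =-1 / 17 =-0.06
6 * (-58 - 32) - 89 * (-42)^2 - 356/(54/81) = -158070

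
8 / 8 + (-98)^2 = 9605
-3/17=-0.18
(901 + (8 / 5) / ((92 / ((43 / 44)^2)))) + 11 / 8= 50227117 / 55660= 902.39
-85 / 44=-1.93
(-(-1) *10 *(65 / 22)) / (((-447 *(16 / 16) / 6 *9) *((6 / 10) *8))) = -1625 / 177012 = -0.01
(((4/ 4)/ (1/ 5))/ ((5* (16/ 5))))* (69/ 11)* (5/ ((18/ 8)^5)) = 36800/ 216513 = 0.17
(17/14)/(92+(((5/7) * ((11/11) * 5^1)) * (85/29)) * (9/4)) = 986/93829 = 0.01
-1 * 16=-16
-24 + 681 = 657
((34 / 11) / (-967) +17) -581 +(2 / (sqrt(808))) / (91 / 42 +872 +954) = -5999302 / 10637 +3*sqrt(202) / 1107869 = -564.00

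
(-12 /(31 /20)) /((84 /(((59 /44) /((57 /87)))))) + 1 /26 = -177077 /1179178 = -0.15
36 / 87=12 / 29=0.41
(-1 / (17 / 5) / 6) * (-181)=905 / 102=8.87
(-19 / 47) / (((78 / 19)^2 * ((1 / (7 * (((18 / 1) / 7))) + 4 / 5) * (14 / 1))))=-34295 / 17125108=-0.00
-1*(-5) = 5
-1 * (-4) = 4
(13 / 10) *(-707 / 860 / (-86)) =9191 / 739600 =0.01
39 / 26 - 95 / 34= -22 / 17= -1.29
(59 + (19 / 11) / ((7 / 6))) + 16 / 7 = 4833 / 77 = 62.77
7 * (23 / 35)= 23 / 5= 4.60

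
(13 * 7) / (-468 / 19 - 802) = -1729 / 15706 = -0.11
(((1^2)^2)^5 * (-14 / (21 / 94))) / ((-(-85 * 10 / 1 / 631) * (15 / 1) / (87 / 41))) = -1720106 / 261375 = -6.58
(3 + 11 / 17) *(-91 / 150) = -2821 / 1275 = -2.21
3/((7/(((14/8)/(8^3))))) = 3/2048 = 0.00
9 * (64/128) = 9/2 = 4.50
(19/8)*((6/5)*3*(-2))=-171/10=-17.10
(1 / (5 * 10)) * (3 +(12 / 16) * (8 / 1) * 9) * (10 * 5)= 57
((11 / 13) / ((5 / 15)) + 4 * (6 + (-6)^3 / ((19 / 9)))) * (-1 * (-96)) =-9075168 / 247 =-36741.57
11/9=1.22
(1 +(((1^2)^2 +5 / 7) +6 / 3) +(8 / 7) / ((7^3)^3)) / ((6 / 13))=17311697507 / 1694851494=10.21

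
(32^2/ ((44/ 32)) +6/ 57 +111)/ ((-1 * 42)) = -59623/ 2926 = -20.38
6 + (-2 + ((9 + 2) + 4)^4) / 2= 50635 / 2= 25317.50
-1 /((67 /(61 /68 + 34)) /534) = -633591 /2278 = -278.13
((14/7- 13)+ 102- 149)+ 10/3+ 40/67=-10868/201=-54.07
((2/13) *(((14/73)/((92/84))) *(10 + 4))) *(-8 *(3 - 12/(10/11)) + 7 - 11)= 3194016/109135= 29.27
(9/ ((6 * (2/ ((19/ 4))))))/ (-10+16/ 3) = -171/ 224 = -0.76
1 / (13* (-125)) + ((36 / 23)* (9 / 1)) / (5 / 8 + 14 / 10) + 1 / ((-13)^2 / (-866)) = 889951 / 485875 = 1.83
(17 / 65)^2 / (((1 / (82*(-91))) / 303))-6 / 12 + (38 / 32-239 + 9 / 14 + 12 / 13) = -5638124871 / 36400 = -154893.54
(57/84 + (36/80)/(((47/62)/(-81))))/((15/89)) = -27760969/98700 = -281.27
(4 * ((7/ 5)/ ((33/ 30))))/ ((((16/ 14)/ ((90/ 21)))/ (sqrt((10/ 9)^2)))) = 700/ 33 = 21.21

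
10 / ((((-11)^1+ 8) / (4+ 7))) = -110 / 3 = -36.67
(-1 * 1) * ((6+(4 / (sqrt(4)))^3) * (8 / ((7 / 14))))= -224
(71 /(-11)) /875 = -71 /9625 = -0.01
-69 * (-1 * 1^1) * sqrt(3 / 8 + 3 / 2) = 69 * sqrt(30) / 4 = 94.48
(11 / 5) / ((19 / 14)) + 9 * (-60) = -51146 / 95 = -538.38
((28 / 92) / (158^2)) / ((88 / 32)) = 7 / 1578973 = 0.00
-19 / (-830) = 19 / 830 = 0.02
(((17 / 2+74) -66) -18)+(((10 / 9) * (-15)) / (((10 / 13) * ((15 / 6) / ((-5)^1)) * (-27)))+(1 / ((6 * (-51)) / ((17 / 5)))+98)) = 38428 / 405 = 94.88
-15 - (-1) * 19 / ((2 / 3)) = 27 / 2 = 13.50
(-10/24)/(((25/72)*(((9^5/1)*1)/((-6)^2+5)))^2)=-26896/16142520375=-0.00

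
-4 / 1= -4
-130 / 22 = -65 / 11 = -5.91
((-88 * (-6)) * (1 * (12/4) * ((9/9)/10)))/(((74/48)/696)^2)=220986703872/6845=32284397.94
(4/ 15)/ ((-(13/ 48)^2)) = -3072/ 845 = -3.64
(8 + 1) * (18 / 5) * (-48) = -7776 / 5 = -1555.20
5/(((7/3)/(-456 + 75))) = -5715/7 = -816.43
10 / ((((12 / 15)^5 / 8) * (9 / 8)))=15625 / 72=217.01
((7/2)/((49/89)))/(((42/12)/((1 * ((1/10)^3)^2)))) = 0.00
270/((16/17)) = 286.88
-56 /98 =-4 /7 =-0.57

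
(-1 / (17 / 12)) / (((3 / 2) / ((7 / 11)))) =-56 / 187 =-0.30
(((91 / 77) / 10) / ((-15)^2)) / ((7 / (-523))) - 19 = -3298549 / 173250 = -19.04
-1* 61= -61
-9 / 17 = -0.53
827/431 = 1.92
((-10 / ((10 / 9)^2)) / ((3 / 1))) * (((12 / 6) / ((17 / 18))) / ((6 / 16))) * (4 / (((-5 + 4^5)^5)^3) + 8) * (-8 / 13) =75.06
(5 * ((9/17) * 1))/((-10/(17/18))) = -1/4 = -0.25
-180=-180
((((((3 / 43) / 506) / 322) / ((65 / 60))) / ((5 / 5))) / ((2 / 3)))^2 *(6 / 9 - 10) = -243 / 74065911206287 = -0.00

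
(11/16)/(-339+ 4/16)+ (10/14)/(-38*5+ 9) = -41037/6867140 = -0.01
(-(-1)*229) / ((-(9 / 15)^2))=-5725 / 9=-636.11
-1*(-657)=657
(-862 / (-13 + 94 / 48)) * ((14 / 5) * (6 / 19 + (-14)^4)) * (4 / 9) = 56374744832 / 15105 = 3732190.99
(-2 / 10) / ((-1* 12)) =1 / 60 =0.02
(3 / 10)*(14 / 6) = 7 / 10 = 0.70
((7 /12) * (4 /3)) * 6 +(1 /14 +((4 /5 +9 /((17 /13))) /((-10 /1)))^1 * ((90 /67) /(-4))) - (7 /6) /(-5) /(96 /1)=114777107 /22962240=5.00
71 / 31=2.29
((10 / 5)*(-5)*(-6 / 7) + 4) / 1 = 88 / 7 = 12.57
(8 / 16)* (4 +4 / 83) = 168 / 83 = 2.02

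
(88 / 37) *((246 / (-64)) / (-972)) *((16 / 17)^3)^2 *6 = 945815552 / 24113431431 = 0.04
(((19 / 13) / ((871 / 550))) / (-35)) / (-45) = 418 / 713349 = 0.00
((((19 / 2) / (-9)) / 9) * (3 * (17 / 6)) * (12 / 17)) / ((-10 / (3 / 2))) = 19 / 180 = 0.11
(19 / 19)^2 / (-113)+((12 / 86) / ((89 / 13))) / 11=-33283 / 4756961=-0.01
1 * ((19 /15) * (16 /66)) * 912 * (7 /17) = 323456 /2805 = 115.31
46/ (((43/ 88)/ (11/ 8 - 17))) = -63250/ 43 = -1470.93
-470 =-470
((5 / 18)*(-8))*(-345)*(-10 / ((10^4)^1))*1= -23 / 30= -0.77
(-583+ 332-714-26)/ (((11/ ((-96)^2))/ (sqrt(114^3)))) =-1041168384 * sqrt(114)/ 11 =-1010603300.86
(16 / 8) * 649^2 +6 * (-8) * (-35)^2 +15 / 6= 1567209 / 2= 783604.50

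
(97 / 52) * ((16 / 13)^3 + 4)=312437 / 28561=10.94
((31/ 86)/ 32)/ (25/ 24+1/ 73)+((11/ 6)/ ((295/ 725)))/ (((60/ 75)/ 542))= 343666233803/ 112581912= 3052.59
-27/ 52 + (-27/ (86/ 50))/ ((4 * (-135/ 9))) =-144/ 559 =-0.26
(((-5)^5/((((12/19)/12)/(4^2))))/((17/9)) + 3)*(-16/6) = 22799864/17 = 1341168.47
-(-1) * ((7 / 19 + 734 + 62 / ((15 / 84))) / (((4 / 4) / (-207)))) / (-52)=21269043 / 4940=4305.47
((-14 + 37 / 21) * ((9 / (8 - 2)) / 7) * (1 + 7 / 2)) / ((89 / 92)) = -53199 / 4361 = -12.20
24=24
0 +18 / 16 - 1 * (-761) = 6097 / 8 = 762.12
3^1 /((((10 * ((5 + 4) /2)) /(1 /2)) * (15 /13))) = 13 /450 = 0.03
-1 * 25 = -25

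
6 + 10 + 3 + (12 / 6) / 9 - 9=92 / 9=10.22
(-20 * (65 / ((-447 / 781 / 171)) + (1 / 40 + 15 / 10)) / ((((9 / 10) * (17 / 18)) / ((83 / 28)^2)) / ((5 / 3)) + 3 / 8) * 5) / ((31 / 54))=7811286.54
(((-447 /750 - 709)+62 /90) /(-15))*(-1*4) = -3190082 /16875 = -189.04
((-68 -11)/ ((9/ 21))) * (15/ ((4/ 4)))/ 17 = -2765/ 17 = -162.65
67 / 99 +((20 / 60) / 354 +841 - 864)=-86923 / 3894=-22.32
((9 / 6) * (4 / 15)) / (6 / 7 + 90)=7 / 1590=0.00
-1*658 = -658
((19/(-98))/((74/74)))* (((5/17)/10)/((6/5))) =-0.00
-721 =-721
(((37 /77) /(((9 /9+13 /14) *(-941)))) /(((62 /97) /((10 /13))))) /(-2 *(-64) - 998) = 3589 /9798743097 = 0.00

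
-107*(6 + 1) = -749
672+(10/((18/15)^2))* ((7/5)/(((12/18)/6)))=1519/2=759.50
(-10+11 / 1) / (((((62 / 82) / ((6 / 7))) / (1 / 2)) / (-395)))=-48585 / 217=-223.89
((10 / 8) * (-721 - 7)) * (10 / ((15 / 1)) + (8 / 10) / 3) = -2548 / 3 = -849.33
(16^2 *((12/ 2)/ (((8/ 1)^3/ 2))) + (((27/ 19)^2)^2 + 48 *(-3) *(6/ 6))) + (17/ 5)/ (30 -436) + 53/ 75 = -528668480227/ 3968274450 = -133.22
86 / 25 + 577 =14511 / 25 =580.44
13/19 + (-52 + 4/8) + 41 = -373/38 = -9.82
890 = 890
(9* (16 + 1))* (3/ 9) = 51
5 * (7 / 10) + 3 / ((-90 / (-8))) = 113 / 30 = 3.77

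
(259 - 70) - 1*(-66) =255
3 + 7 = 10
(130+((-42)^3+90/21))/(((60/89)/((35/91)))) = -11518291/273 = -42191.54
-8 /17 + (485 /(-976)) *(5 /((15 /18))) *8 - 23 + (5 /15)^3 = -1323961 /27999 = -47.29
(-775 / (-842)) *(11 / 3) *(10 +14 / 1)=34100 / 421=81.00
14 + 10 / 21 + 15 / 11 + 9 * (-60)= -524.16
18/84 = 0.21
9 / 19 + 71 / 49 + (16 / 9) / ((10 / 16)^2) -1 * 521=-107780381 / 209475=-514.53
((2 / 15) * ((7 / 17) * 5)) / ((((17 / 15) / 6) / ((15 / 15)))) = 1.45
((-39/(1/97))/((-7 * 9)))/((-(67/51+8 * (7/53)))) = -1136161/44849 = -25.33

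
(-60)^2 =3600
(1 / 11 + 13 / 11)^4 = 38416 / 14641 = 2.62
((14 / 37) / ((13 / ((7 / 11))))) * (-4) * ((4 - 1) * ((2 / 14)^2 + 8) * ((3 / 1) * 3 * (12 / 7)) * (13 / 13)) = -1018656 / 37037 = -27.50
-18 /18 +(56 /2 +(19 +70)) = 116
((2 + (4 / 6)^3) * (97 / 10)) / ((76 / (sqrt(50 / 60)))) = 3007 * sqrt(30) / 61560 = 0.27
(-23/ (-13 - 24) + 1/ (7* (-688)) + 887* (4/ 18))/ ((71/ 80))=1585545935/ 7116543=222.80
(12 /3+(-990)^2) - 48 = 980056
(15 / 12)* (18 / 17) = 1.32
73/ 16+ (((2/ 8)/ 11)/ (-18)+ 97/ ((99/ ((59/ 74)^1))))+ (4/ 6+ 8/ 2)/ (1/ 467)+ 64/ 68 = 2185.62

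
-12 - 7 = -19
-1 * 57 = -57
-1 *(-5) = 5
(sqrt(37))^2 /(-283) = -0.13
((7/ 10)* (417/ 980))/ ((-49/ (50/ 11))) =-417/ 15092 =-0.03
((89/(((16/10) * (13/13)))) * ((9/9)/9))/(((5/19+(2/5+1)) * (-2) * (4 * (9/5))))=-211375/819072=-0.26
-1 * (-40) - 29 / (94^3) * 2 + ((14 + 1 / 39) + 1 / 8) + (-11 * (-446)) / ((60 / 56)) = 750392245543 / 161963880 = 4633.08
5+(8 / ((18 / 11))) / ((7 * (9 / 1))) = 2879 / 567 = 5.08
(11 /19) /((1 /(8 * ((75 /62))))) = 3300 /589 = 5.60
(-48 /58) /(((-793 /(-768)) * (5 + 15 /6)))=-12288 /114985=-0.11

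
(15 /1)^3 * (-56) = -189000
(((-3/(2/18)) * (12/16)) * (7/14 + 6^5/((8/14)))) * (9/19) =-19841193/152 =-130534.16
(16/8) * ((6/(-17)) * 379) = -4548/17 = -267.53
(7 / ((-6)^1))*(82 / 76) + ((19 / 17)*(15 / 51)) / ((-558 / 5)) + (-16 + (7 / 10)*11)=-292968919 / 30639780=-9.56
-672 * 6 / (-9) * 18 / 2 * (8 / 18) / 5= 1792 / 5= 358.40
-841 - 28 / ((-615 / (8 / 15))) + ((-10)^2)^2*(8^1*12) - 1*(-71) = 8848896974 / 9225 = 959230.02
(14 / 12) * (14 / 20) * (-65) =-637 / 12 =-53.08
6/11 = 0.55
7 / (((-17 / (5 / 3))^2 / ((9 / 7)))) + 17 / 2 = 4963 / 578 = 8.59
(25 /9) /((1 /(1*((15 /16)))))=125 /48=2.60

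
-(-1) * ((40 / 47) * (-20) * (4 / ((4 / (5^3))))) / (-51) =41.72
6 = 6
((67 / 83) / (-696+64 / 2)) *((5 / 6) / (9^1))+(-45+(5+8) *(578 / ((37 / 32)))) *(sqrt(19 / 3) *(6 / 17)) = -335 / 2976048+477566 *sqrt(57) / 629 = 5732.18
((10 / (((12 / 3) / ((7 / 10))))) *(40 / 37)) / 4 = 35 / 74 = 0.47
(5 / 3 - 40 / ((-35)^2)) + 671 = 672.63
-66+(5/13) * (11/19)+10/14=-112494/1729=-65.06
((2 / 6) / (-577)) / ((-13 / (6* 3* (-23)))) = -138 / 7501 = -0.02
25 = 25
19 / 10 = 1.90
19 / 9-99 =-872 / 9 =-96.89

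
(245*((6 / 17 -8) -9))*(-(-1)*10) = -693350 / 17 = -40785.29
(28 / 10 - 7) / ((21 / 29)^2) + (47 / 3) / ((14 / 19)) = 2783 / 210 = 13.25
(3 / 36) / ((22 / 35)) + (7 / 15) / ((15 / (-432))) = -87829 / 6600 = -13.31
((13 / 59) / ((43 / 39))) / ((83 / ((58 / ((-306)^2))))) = 4901 / 3286171026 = 0.00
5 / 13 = 0.38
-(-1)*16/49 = 16/49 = 0.33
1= 1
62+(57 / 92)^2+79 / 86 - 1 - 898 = -304153789 / 363952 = -835.70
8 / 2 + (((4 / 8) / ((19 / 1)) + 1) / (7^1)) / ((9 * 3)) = 9589 / 2394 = 4.01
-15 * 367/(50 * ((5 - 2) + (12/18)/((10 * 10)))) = -16515/451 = -36.62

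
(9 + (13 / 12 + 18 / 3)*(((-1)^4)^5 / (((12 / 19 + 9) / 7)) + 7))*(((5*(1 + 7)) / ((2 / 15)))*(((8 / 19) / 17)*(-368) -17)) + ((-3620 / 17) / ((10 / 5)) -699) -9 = -1555839068 / 3111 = -500108.99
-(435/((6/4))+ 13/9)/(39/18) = -5246/39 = -134.51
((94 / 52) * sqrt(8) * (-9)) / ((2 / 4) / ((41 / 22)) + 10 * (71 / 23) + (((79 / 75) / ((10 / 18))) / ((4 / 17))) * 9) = -199444500 * sqrt(2) / 635383099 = -0.44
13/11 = 1.18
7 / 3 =2.33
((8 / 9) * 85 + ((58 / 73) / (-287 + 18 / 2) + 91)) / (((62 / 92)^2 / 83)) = 2671318037776 / 87761403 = 30438.42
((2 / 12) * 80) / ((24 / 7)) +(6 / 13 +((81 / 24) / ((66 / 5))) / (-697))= 62434783 / 14352624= 4.35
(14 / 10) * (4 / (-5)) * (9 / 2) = -126 / 25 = -5.04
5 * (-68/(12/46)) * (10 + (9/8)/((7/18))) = -16803.69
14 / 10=7 / 5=1.40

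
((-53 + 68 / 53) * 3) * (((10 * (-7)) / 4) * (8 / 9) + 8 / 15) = 1852916 / 795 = 2330.71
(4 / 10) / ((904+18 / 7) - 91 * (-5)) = 14 / 47655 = 0.00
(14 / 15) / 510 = 7 / 3825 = 0.00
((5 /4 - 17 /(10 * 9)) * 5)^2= 36481 /1296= 28.15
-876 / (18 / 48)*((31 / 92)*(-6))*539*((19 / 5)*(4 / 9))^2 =112725062912 / 15525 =7260873.62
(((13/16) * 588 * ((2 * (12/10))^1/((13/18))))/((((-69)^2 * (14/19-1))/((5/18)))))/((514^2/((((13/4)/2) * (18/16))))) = -108927/44723098880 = -0.00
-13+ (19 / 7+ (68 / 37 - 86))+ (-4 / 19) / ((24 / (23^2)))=-2925679 / 29526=-99.09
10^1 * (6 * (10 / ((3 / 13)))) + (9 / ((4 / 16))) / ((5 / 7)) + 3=13267 / 5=2653.40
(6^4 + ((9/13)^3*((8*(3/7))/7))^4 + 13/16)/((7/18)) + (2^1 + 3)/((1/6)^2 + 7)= 6346841184176842370043599985/1902887424271533761269208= 3335.37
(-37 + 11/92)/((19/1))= -3393/1748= -1.94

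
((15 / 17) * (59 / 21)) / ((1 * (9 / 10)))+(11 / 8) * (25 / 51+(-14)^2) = 272.93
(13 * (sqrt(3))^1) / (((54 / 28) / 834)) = 50596 * sqrt(3) / 9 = 9737.20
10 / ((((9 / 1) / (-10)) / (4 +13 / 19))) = -8900 / 171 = -52.05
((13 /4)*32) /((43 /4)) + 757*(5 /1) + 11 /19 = 3100722 /817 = 3795.25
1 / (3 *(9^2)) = 0.00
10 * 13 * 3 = 390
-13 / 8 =-1.62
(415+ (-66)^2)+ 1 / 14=66795 / 14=4771.07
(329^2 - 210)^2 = 11670696961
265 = 265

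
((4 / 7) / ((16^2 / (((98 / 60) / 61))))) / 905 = 7 / 105993600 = 0.00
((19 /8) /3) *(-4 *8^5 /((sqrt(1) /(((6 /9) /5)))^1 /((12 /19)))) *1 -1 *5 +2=-131117 /15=-8741.13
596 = 596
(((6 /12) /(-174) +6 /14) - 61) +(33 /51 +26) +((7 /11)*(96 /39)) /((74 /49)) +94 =13389864359 /219110892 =61.11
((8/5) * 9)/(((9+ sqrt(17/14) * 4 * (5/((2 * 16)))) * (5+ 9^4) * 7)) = 41472/1184358665 - 288 * sqrt(238)/1658102131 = 0.00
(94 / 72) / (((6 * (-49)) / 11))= -517 / 10584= -0.05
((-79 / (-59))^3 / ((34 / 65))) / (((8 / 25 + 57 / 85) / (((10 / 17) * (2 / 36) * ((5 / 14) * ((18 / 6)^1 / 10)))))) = 4005941875 / 246942780504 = 0.02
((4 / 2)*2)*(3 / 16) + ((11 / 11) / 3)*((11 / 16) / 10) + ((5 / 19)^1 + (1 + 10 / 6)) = 33769 / 9120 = 3.70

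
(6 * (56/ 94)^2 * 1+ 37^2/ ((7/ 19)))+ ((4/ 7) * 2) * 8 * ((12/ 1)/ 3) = 58056731/ 15463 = 3754.56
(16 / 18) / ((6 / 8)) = 32 / 27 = 1.19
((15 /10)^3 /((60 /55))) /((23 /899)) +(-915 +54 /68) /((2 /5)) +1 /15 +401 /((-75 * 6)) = -6096073151 /2815200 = -2165.41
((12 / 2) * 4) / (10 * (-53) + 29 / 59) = -1416 / 31241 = -0.05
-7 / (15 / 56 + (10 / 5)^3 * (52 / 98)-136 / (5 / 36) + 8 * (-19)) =13720 / 2208307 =0.01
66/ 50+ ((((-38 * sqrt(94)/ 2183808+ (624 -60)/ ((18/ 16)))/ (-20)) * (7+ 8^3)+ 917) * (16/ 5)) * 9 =-8706639/ 25+ 29583 * sqrt(94)/ 2274800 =-348265.43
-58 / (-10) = 29 / 5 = 5.80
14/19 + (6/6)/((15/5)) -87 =-4898/57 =-85.93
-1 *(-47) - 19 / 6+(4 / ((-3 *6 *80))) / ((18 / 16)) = 35503 / 810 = 43.83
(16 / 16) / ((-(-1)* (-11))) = -1 / 11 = -0.09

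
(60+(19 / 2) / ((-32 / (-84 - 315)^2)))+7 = -3020531 / 64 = -47195.80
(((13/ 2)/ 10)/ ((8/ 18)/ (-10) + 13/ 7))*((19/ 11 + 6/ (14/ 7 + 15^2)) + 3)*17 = 82633005/ 2851574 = 28.98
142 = 142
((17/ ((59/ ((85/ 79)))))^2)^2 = 4359848400625/ 471972192456241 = 0.01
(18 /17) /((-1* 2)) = -9 /17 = -0.53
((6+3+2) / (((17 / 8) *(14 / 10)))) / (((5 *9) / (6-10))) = -352 / 1071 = -0.33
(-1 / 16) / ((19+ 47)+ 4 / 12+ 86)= -3 / 7312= -0.00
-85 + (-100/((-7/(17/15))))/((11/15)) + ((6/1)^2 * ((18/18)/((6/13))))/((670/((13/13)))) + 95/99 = -61.85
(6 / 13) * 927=5562 / 13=427.85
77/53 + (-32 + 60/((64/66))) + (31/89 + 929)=36252075/37736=960.68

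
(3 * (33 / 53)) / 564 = 33 / 9964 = 0.00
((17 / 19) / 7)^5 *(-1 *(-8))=11358856 / 41615795893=0.00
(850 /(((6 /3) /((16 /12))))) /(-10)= -170 /3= -56.67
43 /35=1.23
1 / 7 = 0.14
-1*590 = -590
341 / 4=85.25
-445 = -445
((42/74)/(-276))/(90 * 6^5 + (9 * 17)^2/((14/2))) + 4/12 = 5585157203/16755471756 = 0.33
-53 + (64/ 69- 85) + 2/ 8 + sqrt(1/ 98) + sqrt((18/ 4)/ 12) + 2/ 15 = -62877/ 460 + sqrt(2)/ 14 + sqrt(6)/ 4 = -135.98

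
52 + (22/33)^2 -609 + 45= -511.56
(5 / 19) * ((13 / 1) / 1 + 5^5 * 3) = 46940 / 19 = 2470.53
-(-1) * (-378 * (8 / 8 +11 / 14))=-675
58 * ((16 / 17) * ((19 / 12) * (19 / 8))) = 10469 / 51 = 205.27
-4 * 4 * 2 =-32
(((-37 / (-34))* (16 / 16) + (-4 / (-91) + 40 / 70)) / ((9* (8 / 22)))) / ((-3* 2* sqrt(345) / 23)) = -2761* sqrt(345) / 477360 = -0.11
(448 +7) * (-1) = -455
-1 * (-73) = 73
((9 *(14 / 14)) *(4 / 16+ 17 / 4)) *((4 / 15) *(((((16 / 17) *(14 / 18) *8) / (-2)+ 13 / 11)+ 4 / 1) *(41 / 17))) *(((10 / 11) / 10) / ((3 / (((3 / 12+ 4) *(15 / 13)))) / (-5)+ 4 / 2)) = 777565 / 273581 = 2.84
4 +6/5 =26/5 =5.20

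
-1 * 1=-1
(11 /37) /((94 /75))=825 /3478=0.24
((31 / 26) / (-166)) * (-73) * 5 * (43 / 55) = 97309 / 47476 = 2.05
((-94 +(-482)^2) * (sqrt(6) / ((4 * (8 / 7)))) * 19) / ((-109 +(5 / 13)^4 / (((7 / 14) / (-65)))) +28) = -33928919115 * sqrt(6) / 2947312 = -28198.08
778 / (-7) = -111.14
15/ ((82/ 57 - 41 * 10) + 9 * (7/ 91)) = -11115/ 302231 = -0.04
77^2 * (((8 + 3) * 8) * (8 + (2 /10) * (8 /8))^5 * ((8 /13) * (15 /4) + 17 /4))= 5153209440798958 /40625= 126848232388.90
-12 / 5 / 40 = -3 / 50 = -0.06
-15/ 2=-7.50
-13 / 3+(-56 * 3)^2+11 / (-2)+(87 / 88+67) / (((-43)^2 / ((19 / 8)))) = 28214.25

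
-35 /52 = -0.67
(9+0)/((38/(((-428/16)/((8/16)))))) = -963/76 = -12.67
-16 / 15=-1.07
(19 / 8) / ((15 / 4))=19 / 30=0.63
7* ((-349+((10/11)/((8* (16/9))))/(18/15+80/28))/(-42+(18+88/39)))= 9524221161/84772864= 112.35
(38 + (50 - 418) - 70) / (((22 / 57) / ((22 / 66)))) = -3800 / 11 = -345.45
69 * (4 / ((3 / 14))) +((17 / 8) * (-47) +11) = 9593 / 8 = 1199.12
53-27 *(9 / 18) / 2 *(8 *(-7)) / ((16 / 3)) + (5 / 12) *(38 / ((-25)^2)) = 371701 / 3000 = 123.90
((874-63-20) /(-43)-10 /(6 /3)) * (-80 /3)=80480 /129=623.88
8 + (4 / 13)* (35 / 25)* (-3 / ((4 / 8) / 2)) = 184 / 65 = 2.83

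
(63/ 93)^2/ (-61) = -441/ 58621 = -0.01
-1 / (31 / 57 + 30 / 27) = -171 / 283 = -0.60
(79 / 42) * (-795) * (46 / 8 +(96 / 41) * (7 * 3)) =-188561545 / 2296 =-82126.11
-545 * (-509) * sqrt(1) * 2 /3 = 554810 /3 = 184936.67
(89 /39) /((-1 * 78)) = -89 /3042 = -0.03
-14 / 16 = -7 / 8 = -0.88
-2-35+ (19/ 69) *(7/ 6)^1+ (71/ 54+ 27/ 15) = -104216/ 3105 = -33.56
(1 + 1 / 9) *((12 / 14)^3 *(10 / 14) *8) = 9600 / 2401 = 4.00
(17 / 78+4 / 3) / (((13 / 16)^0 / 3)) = 121 / 26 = 4.65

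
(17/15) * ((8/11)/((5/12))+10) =13.31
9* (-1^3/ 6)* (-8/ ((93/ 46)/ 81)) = 14904/ 31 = 480.77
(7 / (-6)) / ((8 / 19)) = -133 / 48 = -2.77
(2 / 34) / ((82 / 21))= 21 / 1394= 0.02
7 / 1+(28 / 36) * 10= 133 / 9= 14.78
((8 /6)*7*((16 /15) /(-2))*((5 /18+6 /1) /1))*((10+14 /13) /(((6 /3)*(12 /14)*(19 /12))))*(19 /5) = -484.61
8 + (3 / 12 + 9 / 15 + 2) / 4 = 697 / 80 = 8.71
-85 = -85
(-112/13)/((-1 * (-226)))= -56/1469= -0.04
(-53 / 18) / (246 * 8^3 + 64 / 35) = -1855 / 79350912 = -0.00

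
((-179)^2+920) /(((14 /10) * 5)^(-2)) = 1615089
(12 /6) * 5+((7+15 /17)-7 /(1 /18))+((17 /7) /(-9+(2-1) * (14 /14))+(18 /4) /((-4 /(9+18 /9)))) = -57499 /476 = -120.80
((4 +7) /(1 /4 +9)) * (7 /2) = 154 /37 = 4.16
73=73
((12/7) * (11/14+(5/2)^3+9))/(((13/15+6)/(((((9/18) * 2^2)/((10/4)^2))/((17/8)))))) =409824/428995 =0.96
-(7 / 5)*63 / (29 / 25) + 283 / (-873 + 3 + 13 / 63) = -121344426 / 1589113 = -76.36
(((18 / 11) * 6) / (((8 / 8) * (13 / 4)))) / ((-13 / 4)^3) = -27648 / 314171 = -0.09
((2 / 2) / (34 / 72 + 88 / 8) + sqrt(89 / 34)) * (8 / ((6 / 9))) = 432 / 413 + 6 * sqrt(3026) / 17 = 20.46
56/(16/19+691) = 1064/13145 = 0.08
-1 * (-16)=16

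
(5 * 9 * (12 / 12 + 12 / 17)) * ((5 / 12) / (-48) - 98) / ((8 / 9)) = -73671165 / 8704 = -8464.06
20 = 20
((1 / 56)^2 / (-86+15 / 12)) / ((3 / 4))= -1 / 199332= -0.00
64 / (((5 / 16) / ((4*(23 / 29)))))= 649.71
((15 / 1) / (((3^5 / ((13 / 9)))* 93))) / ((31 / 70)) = 4550 / 2101707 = 0.00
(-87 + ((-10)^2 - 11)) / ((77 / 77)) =2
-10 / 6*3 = -5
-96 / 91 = -1.05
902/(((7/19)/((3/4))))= 25707/14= 1836.21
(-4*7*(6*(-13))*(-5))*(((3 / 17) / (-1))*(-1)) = -32760 / 17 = -1927.06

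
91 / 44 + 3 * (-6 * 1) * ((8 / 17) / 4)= -37 / 748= -0.05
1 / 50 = 0.02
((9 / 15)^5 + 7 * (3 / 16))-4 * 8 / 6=-591461 / 150000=-3.94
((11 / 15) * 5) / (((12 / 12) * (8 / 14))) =77 / 12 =6.42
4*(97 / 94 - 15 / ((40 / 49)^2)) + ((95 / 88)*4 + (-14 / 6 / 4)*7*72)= -15534471 / 41360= -375.59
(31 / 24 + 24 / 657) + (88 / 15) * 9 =474163 / 8760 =54.13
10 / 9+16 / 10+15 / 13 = 2261 / 585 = 3.86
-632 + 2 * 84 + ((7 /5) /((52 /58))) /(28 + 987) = -301599 /650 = -464.00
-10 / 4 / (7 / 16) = -40 / 7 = -5.71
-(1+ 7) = -8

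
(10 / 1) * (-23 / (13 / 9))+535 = 4885 / 13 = 375.77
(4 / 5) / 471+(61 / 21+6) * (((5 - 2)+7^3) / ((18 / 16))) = 406328812 / 148365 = 2738.71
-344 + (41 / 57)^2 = -1115975 / 3249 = -343.48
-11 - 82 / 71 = -12.15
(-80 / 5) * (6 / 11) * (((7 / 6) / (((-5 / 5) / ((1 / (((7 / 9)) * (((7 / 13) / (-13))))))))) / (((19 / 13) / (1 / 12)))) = -26364 / 1463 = -18.02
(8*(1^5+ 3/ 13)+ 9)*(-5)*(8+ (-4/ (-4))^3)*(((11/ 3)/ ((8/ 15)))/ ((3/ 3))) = -606375/ 104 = -5830.53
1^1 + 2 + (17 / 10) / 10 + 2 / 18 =3.28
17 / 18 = 0.94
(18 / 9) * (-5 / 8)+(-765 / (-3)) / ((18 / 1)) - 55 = -505 / 12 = -42.08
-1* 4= -4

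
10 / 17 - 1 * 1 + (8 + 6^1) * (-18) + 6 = -246.41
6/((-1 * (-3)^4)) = -2/27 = -0.07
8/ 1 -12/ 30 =38/ 5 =7.60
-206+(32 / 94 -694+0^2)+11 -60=-44587 / 47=-948.66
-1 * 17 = -17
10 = 10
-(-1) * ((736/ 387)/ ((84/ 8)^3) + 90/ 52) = 161433403/ 93184182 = 1.73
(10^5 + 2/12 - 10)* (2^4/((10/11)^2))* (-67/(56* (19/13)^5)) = -1805865816331291/5199807900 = -347294.72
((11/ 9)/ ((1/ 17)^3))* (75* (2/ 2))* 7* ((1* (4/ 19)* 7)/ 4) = 66202675/ 57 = 1161450.44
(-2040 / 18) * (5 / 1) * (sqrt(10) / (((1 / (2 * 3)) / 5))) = -17000 * sqrt(10) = -53758.72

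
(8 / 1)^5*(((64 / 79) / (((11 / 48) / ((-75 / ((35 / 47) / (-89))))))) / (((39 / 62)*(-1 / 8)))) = -1044264926576640 / 79079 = -13205338036.35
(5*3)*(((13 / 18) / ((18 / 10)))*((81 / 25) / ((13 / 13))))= 39 / 2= 19.50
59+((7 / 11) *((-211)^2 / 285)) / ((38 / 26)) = 7565746 / 59565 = 127.02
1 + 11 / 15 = 26 / 15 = 1.73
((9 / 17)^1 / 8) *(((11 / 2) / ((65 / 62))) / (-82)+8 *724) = 277839171 / 724880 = 383.29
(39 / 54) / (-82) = -13 / 1476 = -0.01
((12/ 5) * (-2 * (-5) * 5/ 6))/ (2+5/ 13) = 8.39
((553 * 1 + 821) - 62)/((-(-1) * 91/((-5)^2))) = 32800/91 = 360.44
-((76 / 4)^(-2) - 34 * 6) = 73643 / 361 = 204.00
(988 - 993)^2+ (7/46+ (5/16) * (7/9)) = 84109/3312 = 25.40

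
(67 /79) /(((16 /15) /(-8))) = -6.36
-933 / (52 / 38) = -681.81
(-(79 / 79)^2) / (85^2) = -1 / 7225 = -0.00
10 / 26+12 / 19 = 251 / 247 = 1.02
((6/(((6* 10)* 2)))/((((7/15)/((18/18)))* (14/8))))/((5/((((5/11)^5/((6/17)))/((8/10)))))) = 53125/63131992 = 0.00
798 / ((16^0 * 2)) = 399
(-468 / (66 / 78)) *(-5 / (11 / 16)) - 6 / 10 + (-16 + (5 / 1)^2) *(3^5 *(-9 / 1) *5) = -57107838 / 605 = -94393.12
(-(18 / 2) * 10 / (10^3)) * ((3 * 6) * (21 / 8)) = -1701 / 400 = -4.25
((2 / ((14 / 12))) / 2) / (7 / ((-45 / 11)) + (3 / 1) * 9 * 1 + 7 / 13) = 3510 / 105763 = 0.03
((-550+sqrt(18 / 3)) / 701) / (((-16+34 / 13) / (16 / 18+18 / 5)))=144430 / 548883 - 1313*sqrt(6) / 2744415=0.26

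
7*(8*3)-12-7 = 149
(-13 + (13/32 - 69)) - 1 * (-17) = -2067/32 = -64.59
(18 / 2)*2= 18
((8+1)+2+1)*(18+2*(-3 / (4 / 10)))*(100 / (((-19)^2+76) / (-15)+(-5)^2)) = -27000 / 31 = -870.97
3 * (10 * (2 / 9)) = 20 / 3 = 6.67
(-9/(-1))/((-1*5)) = -9/5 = -1.80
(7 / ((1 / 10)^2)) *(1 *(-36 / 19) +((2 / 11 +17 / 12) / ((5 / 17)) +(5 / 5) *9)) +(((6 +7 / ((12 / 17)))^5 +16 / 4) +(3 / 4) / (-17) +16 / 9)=910920255496415 / 884100096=1030336.11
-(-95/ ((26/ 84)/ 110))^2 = -192633210000/ 169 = -1139841479.29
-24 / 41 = -0.59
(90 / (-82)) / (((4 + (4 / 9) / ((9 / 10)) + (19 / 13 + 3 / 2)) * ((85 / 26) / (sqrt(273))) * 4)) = -0.19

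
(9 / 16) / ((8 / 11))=99 / 128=0.77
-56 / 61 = -0.92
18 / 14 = 9 / 7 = 1.29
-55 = -55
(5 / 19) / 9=5 / 171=0.03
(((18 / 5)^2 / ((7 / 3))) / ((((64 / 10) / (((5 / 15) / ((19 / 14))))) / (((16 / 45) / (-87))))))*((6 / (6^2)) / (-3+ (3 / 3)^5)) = 1 / 13775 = 0.00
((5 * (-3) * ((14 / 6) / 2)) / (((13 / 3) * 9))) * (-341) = 11935 / 78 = 153.01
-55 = -55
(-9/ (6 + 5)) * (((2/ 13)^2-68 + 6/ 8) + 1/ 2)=405963/ 7436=54.59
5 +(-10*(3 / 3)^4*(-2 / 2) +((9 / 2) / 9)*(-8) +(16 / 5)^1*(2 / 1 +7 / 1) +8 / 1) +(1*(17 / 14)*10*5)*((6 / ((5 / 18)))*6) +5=277248 / 35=7921.37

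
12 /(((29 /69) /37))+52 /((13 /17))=32608 /29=1124.41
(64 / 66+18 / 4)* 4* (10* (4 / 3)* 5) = 1458.59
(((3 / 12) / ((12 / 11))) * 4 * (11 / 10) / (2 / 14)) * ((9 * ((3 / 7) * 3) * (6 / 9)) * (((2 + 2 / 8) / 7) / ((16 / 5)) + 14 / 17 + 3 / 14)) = 9440541 / 152320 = 61.98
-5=-5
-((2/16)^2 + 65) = -4161/64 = -65.02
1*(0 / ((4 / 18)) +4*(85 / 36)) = 85 / 9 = 9.44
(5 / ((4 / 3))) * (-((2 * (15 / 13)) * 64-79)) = -13395 / 52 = -257.60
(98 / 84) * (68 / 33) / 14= 17 / 99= 0.17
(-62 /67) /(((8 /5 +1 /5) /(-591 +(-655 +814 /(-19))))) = 7591280 /11457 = 662.59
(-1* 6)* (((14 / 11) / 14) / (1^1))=-6 / 11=-0.55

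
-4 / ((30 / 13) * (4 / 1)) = -13 / 30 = -0.43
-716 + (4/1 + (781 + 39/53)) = 3696/53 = 69.74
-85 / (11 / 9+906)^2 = -0.00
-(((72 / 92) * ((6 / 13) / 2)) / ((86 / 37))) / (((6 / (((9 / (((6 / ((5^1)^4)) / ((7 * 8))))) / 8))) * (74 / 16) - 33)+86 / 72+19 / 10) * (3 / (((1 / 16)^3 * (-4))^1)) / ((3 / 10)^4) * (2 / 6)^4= -6630400000000 / 544945629267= -12.17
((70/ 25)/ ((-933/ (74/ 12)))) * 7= -1813/ 13995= -0.13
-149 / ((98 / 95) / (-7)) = 14155 / 14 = 1011.07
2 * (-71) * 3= -426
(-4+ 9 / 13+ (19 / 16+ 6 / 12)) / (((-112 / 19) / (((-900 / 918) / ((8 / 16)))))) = -160075 / 297024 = -0.54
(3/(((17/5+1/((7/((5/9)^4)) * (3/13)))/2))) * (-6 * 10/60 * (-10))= 20667150/1191451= 17.35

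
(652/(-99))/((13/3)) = -1.52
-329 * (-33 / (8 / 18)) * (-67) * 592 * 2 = -1937844216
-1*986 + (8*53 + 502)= -60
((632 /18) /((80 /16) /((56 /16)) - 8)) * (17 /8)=-11.35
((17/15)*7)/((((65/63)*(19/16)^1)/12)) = 77.70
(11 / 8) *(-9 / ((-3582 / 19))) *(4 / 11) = 0.02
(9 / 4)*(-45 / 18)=-45 / 8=-5.62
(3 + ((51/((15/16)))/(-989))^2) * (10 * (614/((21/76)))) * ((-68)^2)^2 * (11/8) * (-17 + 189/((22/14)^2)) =18850588237985068525568/161389965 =116801489101166.04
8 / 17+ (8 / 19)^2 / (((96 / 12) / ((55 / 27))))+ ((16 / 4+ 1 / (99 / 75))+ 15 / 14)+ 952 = 24454701685 / 25517646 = 958.34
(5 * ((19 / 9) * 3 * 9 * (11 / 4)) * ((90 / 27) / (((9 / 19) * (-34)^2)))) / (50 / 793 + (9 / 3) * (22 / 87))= 2283027175 / 393187968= 5.81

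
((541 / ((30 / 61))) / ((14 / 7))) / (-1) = -33001 / 60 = -550.02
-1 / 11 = -0.09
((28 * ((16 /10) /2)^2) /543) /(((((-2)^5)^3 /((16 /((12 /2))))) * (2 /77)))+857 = 4467369061 /5212800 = 857.00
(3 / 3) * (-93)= -93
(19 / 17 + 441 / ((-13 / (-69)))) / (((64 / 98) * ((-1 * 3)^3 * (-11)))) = 6339865 / 525096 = 12.07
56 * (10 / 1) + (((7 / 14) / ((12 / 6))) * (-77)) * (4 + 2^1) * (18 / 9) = 329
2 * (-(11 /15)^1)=-22 /15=-1.47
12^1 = 12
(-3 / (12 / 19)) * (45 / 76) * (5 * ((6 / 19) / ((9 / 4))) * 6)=-225 / 19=-11.84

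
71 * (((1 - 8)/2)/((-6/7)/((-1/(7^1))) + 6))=-497/24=-20.71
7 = 7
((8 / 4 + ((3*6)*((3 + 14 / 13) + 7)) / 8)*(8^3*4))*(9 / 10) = 645120 / 13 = 49624.62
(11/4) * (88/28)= 121/14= 8.64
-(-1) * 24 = 24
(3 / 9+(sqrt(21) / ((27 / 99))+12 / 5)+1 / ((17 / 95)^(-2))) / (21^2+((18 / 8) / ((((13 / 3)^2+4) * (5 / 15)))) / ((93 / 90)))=190324624 / 30371408325+27962 * sqrt(21) / 3365253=0.04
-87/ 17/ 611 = -87/ 10387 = -0.01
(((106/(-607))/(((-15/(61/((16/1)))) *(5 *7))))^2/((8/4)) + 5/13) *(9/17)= 64994539479757/319194737680000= 0.20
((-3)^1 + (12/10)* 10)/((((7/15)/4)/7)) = 540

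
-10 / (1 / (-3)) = 30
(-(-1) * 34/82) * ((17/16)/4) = 289/2624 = 0.11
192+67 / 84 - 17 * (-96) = 153283 / 84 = 1824.80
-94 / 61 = -1.54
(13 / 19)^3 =2197 / 6859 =0.32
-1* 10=-10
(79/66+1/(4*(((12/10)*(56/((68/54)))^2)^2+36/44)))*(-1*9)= -6812684538092251/632401072910156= -10.77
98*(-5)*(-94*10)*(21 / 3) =3224200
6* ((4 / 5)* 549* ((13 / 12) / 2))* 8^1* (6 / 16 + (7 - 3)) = 49959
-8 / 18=-4 / 9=-0.44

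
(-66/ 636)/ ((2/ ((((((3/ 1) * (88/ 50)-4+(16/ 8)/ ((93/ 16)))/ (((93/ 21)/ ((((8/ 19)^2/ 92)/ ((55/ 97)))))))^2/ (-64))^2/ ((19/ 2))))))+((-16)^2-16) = 240.00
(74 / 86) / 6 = 0.14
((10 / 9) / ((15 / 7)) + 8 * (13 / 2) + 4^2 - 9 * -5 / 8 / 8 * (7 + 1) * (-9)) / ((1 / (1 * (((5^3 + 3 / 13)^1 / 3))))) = 1573055 / 2106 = 746.94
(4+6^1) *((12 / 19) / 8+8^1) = 1535 / 19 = 80.79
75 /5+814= 829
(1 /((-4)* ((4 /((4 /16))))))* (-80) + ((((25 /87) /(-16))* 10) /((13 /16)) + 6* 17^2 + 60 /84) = 54967517 /31668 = 1735.74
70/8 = 35/4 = 8.75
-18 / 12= -1.50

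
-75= -75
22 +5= 27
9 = 9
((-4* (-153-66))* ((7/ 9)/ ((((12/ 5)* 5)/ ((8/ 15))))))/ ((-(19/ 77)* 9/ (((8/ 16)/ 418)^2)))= -3577/ 183341070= -0.00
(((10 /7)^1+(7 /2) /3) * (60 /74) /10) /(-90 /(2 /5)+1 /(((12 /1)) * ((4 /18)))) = -0.00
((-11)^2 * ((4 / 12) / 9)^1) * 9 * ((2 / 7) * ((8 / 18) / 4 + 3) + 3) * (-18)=-8470 / 3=-2823.33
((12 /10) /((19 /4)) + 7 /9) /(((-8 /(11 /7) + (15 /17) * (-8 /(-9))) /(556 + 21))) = -95059019 /688560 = -138.05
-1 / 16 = -0.06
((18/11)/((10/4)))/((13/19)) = 684/715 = 0.96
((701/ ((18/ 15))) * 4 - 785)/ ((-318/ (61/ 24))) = -283955/ 22896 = -12.40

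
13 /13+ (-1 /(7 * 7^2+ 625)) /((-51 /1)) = 49369 /49368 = 1.00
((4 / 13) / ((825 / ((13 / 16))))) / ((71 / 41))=41 / 234300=0.00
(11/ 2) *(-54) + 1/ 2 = -593/ 2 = -296.50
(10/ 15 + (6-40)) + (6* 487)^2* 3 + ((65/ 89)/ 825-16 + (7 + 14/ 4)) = 752289440731/ 29370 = 25614213.17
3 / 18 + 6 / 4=5 / 3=1.67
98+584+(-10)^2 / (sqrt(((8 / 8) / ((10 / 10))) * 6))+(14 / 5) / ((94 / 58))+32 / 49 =50 * sqrt(6) / 3+7880644 / 11515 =725.21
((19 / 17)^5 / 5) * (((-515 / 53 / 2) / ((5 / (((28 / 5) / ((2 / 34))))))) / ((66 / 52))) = -92833903708 / 3651955725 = -25.42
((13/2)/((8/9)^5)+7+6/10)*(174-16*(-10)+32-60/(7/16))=724167279/163840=4419.97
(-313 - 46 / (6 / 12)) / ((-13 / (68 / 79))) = 27540 / 1027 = 26.82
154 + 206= 360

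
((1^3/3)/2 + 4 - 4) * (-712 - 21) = -733/6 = -122.17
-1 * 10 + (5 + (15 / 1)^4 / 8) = 50585 / 8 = 6323.12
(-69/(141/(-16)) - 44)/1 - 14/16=-13929/376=-37.05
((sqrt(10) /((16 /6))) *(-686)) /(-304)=1029 *sqrt(10) /1216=2.68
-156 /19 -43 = -51.21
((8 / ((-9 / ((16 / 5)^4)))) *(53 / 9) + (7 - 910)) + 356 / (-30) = -74102389 / 50625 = -1463.75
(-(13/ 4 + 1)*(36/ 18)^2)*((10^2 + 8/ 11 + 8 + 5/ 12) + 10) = -2025.45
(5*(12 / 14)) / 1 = 30 / 7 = 4.29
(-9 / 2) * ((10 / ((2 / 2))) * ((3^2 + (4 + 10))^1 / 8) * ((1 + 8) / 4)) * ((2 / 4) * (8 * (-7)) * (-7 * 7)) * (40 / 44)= -15975225 / 44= -363073.30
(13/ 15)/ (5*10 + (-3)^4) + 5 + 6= 21628/ 1965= 11.01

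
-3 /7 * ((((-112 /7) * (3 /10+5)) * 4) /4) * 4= 5088 /35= 145.37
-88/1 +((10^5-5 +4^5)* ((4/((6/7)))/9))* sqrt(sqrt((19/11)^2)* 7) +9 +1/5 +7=-359/5 +471422* sqrt(1463)/99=182064.63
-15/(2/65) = -487.50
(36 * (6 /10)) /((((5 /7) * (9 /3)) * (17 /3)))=756 /425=1.78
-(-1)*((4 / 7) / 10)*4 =8 / 35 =0.23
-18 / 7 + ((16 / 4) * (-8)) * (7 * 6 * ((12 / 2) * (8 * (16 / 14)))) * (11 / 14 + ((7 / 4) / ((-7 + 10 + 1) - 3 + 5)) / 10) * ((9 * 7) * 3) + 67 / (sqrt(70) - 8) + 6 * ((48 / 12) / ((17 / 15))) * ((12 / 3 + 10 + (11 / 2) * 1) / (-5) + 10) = -20268349526 / 1785 + 67 * sqrt(70) / 6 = -11354724.23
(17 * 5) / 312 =85 / 312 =0.27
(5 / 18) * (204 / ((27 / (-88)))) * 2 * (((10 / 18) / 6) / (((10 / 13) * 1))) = -44.46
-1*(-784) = 784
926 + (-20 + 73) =979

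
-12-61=-73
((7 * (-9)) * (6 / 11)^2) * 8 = -18144 / 121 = -149.95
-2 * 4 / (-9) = 0.89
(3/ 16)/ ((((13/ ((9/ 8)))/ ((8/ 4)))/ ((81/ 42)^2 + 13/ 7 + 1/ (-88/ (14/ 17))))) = 26487/ 146608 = 0.18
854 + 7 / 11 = 9401 / 11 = 854.64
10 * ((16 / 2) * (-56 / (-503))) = 4480 / 503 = 8.91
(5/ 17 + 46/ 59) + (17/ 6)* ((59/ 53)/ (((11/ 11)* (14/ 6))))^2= 474542307/ 276107846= 1.72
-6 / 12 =-1 / 2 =-0.50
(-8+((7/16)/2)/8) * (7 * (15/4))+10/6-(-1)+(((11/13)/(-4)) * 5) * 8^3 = -29878279/39936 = -748.15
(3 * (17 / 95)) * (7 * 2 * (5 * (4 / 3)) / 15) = 952 / 285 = 3.34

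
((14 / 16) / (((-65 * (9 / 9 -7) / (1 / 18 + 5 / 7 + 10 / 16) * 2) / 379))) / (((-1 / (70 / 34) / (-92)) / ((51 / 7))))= 6128051 / 7488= 818.38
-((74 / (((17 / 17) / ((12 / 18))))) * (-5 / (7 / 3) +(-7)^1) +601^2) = -7575749 / 21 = -360749.95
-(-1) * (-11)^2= 121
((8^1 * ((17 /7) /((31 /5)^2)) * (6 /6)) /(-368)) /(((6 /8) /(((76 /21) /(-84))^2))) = -306850 /90270884403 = -0.00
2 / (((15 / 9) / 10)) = 12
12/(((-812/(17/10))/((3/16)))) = -153/32480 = -0.00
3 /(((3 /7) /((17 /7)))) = 17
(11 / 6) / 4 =11 / 24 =0.46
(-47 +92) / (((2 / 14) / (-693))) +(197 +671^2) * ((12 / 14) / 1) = 1174563 / 7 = 167794.71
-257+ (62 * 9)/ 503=-128713/ 503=-255.89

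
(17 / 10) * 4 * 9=306 / 5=61.20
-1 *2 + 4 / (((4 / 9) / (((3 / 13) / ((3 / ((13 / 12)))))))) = -5 / 4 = -1.25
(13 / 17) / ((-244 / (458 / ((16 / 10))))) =-14885 / 16592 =-0.90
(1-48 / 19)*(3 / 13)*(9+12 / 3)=-87 / 19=-4.58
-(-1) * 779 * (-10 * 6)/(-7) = 6677.14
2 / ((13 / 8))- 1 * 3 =-23 / 13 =-1.77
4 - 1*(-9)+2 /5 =67 /5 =13.40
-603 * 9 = -5427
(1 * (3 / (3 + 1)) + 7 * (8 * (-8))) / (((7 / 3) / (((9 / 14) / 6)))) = -16101 / 784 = -20.54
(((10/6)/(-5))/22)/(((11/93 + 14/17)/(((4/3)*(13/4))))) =-0.07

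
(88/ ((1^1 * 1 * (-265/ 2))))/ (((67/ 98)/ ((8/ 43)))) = -137984/ 763465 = -0.18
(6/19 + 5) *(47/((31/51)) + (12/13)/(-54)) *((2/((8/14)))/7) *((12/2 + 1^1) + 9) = 226552696/68913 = 3287.52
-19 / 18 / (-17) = 0.06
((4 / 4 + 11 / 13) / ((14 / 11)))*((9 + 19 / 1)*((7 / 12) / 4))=77 / 13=5.92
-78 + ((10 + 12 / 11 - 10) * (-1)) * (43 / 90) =-78.52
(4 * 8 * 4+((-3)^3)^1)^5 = 10510100501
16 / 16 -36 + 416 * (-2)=-867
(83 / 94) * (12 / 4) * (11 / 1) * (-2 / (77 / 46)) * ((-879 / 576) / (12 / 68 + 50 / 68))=9508729 / 163184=58.27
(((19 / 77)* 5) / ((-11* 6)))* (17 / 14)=-1615 / 71148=-0.02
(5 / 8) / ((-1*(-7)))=5 / 56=0.09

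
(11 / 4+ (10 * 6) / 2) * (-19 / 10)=-2489 / 40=-62.22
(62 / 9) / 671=62 / 6039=0.01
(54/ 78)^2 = 81/ 169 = 0.48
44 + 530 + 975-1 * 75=1474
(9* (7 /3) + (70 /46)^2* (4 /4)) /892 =6167 /235934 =0.03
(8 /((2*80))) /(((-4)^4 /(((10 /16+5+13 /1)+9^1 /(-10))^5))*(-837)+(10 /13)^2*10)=30277351345710781 /3508956391986980000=0.01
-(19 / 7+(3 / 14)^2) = -541 / 196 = -2.76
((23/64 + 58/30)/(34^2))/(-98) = -2201/108756480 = -0.00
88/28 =22/7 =3.14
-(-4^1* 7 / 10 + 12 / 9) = 22 / 15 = 1.47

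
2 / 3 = 0.67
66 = 66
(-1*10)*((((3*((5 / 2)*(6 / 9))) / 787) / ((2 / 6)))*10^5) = -15000000 / 787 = -19059.72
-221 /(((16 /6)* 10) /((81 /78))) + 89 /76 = -22603 /3040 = -7.44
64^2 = 4096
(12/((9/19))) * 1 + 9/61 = 4663/183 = 25.48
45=45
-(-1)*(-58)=-58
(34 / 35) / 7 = 34 / 245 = 0.14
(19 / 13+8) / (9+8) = 123 / 221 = 0.56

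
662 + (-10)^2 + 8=770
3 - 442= -439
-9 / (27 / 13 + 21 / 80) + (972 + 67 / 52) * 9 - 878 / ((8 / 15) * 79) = 7275280704 / 832897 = 8734.91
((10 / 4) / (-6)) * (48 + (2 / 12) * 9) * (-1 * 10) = 825 / 4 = 206.25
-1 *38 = -38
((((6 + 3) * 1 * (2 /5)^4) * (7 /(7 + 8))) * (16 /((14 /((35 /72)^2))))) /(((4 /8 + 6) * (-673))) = -196 /29527875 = -0.00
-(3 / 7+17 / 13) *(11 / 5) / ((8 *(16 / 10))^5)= -543125 / 48855252992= -0.00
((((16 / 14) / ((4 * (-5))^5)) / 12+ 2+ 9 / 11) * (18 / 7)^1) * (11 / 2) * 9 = 28123199703 / 78400000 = 358.71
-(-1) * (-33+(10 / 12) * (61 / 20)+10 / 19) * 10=-68245 / 228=-299.32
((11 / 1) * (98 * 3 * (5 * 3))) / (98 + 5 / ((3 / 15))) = 16170 / 41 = 394.39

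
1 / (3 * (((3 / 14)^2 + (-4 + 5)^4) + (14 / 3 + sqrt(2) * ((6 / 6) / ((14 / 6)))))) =658364 / 11155873 - 49392 * sqrt(2) / 11155873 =0.05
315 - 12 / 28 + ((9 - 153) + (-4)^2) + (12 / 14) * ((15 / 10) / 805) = 186.57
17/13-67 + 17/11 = -64.15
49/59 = 0.83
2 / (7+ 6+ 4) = 2 / 17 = 0.12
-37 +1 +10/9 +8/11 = -3382/99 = -34.16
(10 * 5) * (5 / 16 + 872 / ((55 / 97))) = 76910.17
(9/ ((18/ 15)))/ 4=15/ 8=1.88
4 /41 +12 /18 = 0.76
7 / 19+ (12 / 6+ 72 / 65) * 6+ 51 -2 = 68.01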